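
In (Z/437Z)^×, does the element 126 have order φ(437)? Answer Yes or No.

No

437 = 19 · 23 is a product of two distinct odd primes, so (Z/437Z)^× ≅ (Z/19Z)^× × (Z/23Z)^× is not cyclic.
No primitive root modulo 437 exists; in particular 126 is not one.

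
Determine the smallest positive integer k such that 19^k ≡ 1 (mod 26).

12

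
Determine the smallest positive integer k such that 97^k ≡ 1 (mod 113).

14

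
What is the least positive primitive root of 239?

7

φ(239) = 239 − 1 = 238 = 2 · 7 · 17.
Test candidates g = 2, 3, … against the prime factors q ∈ {2, 7, 17} of φ(239): g is a generator iff g^(238/q) ≢ 1 for every such q.
g = 2: 2^119 ≡ 1 — hits 1, so not a primitive root.
g = 3: 3^119 ≡ 1 — hits 1, so not a primitive root.
g = 4: 4^119 ≡ 1 — hits 1, so not a primitive root.
g = 5: 5^119 ≡ 1 — hits 1, so not a primitive root.
g = 6: 6^119 ≡ 1 — hits 1, so not a primitive root.
g = 7: 7^119 ≡ 238; 7^34 ≡ 24; 7^14 ≡ 211 — none is 1, so 7 is a primitive root.
So 7 is the smallest generator of (Z/239Z)^×.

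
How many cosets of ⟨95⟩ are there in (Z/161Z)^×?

Since 95 ∈ (Z/161Z)^×, its order divides φ(161) = φ(7·23) = (7−1)·(23−1) = 6·22 = 132 = 2^2 · 3 · 11.
Divisors of 132: 1, 2, 3, 4, 6, 11, 12, 22, 33, 44, 66, 132.
Test each divisor d:
95^1 ≡ 95 (mod 161)
95^2 ≡ 9 (mod 161)
95^3 ≡ 50 (mod 161)
95^4 ≡ 81 (mod 161)
95^6 ≡ 85 (mod 161)
95^11 ≡ 93 (mod 161)
95^12 ≡ 141 (mod 161)
95^22 ≡ 116 (mod 161)
95^33 ≡ 1 (mod 161) ✓
Thus |⟨95⟩| = ord(95) = 33.
The index is φ(161) / ord(95) = 132 / 33 = 4.

4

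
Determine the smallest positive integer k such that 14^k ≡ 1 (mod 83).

82

ord(14) | φ(83) = 83 − 1 = 82 = 2 · 41.
Divisors of 82: 1, 2, 41, 82.
Test each divisor d:
14^1 ≡ 14 (mod 83)
14^2 ≡ 30 (mod 83)
14^41 ≡ 82 (mod 83)
14^82 ≡ 1 (mod 83) ✓
Therefore the multiplicative order of 14 modulo 83 is 82.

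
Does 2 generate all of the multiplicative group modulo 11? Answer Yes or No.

φ(11) = 11 − 1 = 10 = 2 · 5.
It suffices to check that the order of 2 is not a proper divisor of 10: compute 2^(10/q) for q ∈ {2, 5}.
2^5 ≡ 10 (mod 11)  [q = 2: ≢ 1 ✓]
2^2 ≡ 4 (mod 11)  [q = 5: ≢ 1 ✓]
Every test exponent gives a nontrivial residue, hence 2 generates the full group.

Yes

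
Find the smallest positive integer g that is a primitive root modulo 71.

7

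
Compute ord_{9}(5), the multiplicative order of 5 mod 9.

6

By Lagrange's theorem, ord_9(5) divides φ(9) = φ(3^2) = 3·(3−1) = 6 = 2 · 3.
Divisors of 6: 1, 2, 3, 6.
Test each divisor d:
5^1 ≡ 5 (mod 9)
5^2 ≡ 7 (mod 9)
5^3 ≡ 8 (mod 9)
5^6 ≡ 1 (mod 9) ✓
So ord_9(5) = 6.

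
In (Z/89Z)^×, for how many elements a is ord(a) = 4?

2

φ(89) = 89 − 1 = 88 = 2^3 · 11.
(Z/89Z)^× is cyclic (|G| = 88); a cyclic group of order m has exactly φ(d) elements of each order d | m, and none otherwise.
4 = 2^2 divides 88, and φ(4) = 2.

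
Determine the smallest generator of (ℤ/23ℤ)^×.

5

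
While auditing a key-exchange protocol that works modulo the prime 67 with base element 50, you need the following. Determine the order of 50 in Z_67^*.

Since 50 ∈ (Z/67Z)^×, its order divides φ(67) = 67 − 1 = 66 = 2 · 3 · 11.
Divisors of 66: 1, 2, 3, 6, 11, 22, 33, 66.
Check 50^d mod 67 for each divisor in increasing order:
50^1 ≡ 50
50^2 ≡ 21
50^3 ≡ 45
50^6 ≡ 15
50^11 ≡ 38
50^22 ≡ 37
50^33 ≡ 66
50^66 ≡ 1
Hence ord(50) = 66.

66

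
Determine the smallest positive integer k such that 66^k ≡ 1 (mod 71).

Since 66 ∈ (Z/71Z)^×, its order divides φ(71) = 71 − 1 = 70 = 2 · 5 · 7.
Divisors of 70: 1, 2, 5, 7, 10, 14, 35, 70.
Evaluate successive powers at the divisors of 70:
66^1 ≡ 66
66^2 ≡ 25
66^5 ≡ 70
66^7 ≡ 46
66^10 ≡ 1
So ord_71(66) = 10.

10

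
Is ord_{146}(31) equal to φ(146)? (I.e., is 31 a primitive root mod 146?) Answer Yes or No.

φ(146) = φ(2)·φ(73) = 1·72 = 72 = 2^3 · 3^2.
An element g generates (Z/146Z)^× iff g^(72/q) ≢ 1 (mod 146) for each prime q ∈ {2, 3}.
31^36 ≡ 145 (mod 146)  [q = 2: ≢ 1 ✓]
31^24 ≡ 137 (mod 146)  [q = 3: ≢ 1 ✓]
None equal 1, so ord_146(31) = 72: 31 is a primitive root.

Yes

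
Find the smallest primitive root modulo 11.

2

φ(11) = 11 − 1 = 10 = 2 · 5.
Test candidates g = 2, 3, … against the prime factors q ∈ {2, 5} of φ(11): g is a generator iff g^(10/q) ≢ 1 for every such q.
g = 2: 2^5 ≡ 10; 2^2 ≡ 4 — none is 1, so 2 is a primitive root.
Hence the least primitive root of 11 is 2.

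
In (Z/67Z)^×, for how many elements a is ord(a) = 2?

1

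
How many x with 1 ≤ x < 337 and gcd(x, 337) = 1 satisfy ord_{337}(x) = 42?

12

φ(337) = 337 − 1 = 336 = 2^4 · 3 · 7.
In a cyclic group of order 336, there are φ(d) elements of order d for each divisor d of 336, and zero for non-divisors.
42 = 2 · 3 · 7 divides 336, and φ(42) = 12.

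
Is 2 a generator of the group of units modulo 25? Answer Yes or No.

φ(25) = φ(5^2) = 5·(5−1) = 20 = 2^2 · 5.
It suffices to check that the order of 2 is not a proper divisor of 20: compute 2^(20/q) for q ∈ {2, 5}.
2^10 ≡ 24 (mod 25)  [q = 2: ≢ 1 ✓]
2^4 ≡ 16 (mod 25)  [q = 5: ≢ 1 ✓]
None equal 1, so ord_25(2) = 20: 2 is a primitive root.

Yes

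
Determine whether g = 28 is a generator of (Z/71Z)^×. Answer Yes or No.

Yes

φ(71) = 71 − 1 = 70 = 2 · 5 · 7.
28 is a primitive root mod 71 iff 28^(φ(71)/q) ≢ 1 for every prime q | φ(71), i.e. q ∈ {2, 5, 7}.
28^35 ≡ 70 (mod 71)  [q = 2: ≢ 1 ✓]
28^14 ≡ 57 (mod 71)  [q = 5: ≢ 1 ✓]
28^10 ≡ 30 (mod 71)  [q = 7: ≢ 1 ✓]
All checks pass, so 28 has order 70 and is a primitive root modulo 71.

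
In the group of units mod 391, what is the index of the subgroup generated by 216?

The order of 216 must divide φ(391) = φ(17·23) = (17−1)·(23−1) = 16·22 = 352 = 2^5 · 11.
Divisors of 352: 1, 2, 4, 8, 11, 16, 22, 32, 44, 88, 176, 352.
Test each divisor d:
216^1 ≡ 216 (mod 391)
216^2 ≡ 127 (mod 391)
216^4 ≡ 98 (mod 391)
216^8 ≡ 220 (mod 391)
216^11 ≡ 346 (mod 391)
216^16 ≡ 307 (mod 391)
216^22 ≡ 70 (mod 391)
216^32 ≡ 18 (mod 391)
216^44 ≡ 208 (mod 391)
216^88 ≡ 254 (mod 391)
216^176 ≡ 1 (mod 391) ✓
The order of 216 is 176, so the subgroup it generates has 176 elements.
[(Z/391Z)^× : ⟨216⟩] = 352/176 = 2.

2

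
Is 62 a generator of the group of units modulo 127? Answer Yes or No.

No

φ(127) = 127 − 1 = 126 = 2 · 3^2 · 7.
It suffices to check that the order of 62 is not a proper divisor of 126: compute 62^(126/q) for q ∈ {2, 3, 7}.
62^63 ≡ 1 (mod 127)  [q = 2: ≡ 1 ✗]
62^42 ≡ 107 (mod 127)  [q = 3: ≢ 1 ✓]
62^18 ≡ 32 (mod 127)  [q = 7: ≢ 1 ✓]
Since 62^63 ≡ 1, the order of 62 divides 63 < 126, so 62 is not a primitive root.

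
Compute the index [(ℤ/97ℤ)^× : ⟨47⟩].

12

Since 47 ∈ (Z/97Z)^×, its order divides φ(97) = 97 − 1 = 96 = 2^5 · 3.
Divisors of 96: 1, 2, 3, 4, 6, 8, 12, 16, 24, 32, 48, 96.
Test each divisor d:
47^1 ≡ 47 (mod 97)
47^2 ≡ 75 (mod 97)
47^3 ≡ 33 (mod 97)
47^4 ≡ 96 (mod 97)
47^6 ≡ 22 (mod 97)
47^8 ≡ 1 (mod 97) ✓
So ord_97(47) = 8, hence |⟨47⟩| = 8.
Index = |(Z/97Z)^×| / |⟨47⟩| = 96 / 8 = 12.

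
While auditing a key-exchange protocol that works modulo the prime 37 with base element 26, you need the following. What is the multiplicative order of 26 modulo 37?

By Lagrange's theorem, ord_37(26) divides φ(37) = 37 − 1 = 36 = 2^2 · 3^2.
Divisors of 36: 1, 2, 3, 4, 6, 9, 12, 18, 36.
Test each divisor d:
26^1 ≡ 26 (mod 37)
26^2 ≡ 10 (mod 37)
26^3 ≡ 1 (mod 37) ✓
The smallest such exponent is 3, so the order of 26 is 3.

3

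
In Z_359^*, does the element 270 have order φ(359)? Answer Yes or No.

φ(359) = 359 − 1 = 358 = 2 · 179.
It suffices to check that the order of 270 is not a proper divisor of 358: compute 270^(358/q) for q ∈ {2, 179}.
270^179 ≡ 1 (mod 359)  [q = 2: ≡ 1 ✗]
270^2 ≡ 23 (mod 359)  [q = 179: ≢ 1 ✓]
The check at q = 2 fails, so 270 generates a proper subgroup.

No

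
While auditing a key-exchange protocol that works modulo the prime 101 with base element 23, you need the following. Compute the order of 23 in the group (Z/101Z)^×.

50

The order of 23 must divide φ(101) = 101 − 1 = 100 = 2^2 · 5^2.
Divisors of 100: 1, 2, 4, 5, 10, 20, 25, 50, 100.
Compute 23^d (mod 101) for the divisors d until we hit 1:
23^1 ≡ 23 (mod 101)
23^2 ≡ 24 (mod 101)
23^4 ≡ 71 (mod 101)
23^5 ≡ 17 (mod 101)
23^10 ≡ 87 (mod 101)
23^20 ≡ 95 (mod 101)
23^25 ≡ 100 (mod 101)
23^50 ≡ 1 (mod 101) ✓
Hence ord(23) = 50.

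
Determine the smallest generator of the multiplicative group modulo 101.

φ(101) = 101 − 1 = 100 = 2^2 · 5^2.
g is a primitive root iff g^(100/q) ≢ 1 (mod 101) for each prime q ∈ {2, 5}.
g = 2: 2^50 ≡ 100; 2^20 ≡ 95 — none is 1, so 2 is a primitive root.
So 2 is the smallest generator of (Z/101Z)^×.

2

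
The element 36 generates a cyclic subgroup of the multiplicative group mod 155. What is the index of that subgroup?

The order of 36 must divide φ(155) = φ(5·31) = (5−1)·(31−1) = 4·30 = 120 = 2^3 · 3 · 5.
Divisors of 120: 1, 2, 3, 4, 5, 6, 8, 10, 12, 15, 20, 24, 30, 40, 60, 120.
Check 36^d mod 155 for each divisor in increasing order:
36^1 ≡ 36 (mod 155)
36^2 ≡ 56 (mod 155)
36^3 ≡ 1 (mod 155) ✓
The order of 36 is 3, so the subgroup it generates has 3 elements.
[(Z/155Z)^× : ⟨36⟩] = 120/3 = 40.

40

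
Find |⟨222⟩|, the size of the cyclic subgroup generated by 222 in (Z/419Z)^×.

418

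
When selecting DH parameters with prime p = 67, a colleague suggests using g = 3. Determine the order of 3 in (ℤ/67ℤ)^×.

ord(3) | φ(67) = 67 − 1 = 66 = 2 · 3 · 11.
Divisors of 66: 1, 2, 3, 6, 11, 22, 33, 66.
Evaluate successive powers at the divisors of 66:
3^1 ≡ 3 (mod 67)
3^2 ≡ 9 (mod 67)
3^3 ≡ 27 (mod 67)
3^6 ≡ 59 (mod 67)
3^11 ≡ 66 (mod 67)
3^22 ≡ 1 (mod 67) ✓
Therefore the multiplicative order of 3 modulo 67 is 22.

22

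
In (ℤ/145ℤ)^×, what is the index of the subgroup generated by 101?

By Lagrange's theorem, ord_145(101) divides φ(145) = φ(5·29) = (5−1)·(29−1) = 4·28 = 112 = 2^4 · 7.
Divisors of 112: 1, 2, 4, 7, 8, 14, 16, 28, 56, 112.
Compute 101^d (mod 145) for the divisors d until we hit 1:
101^1 ≡ 101 (mod 145)
101^2 ≡ 51 (mod 145)
101^4 ≡ 136 (mod 145)
101^7 ≡ 41 (mod 145)
101^8 ≡ 81 (mod 145)
101^14 ≡ 86 (mod 145)
101^16 ≡ 36 (mod 145)
101^28 ≡ 1 (mod 145) ✓
Thus |⟨101⟩| = ord(101) = 28.
[(Z/145Z)^× : ⟨101⟩] = 112/28 = 4.

4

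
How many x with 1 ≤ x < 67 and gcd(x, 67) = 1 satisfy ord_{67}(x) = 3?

φ(67) = 67 − 1 = 66 = 2 · 3 · 11.
In a cyclic group of order 66, there are φ(d) elements of order d for each divisor d of 66, and zero for non-divisors.
3 | 66, and φ(3) = 3 − 1 = 2.

2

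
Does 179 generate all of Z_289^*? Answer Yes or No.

φ(289) = φ(17^2) = 17·(17−1) = 272 = 2^4 · 17.
Test 179^(272/q) mod 289 for each prime factor q of 272:
179^136 ≡ 1 (mod 289)  [q = 2: ≡ 1 ✗]
179^16 ≡ 1 (mod 289)  [q = 17: ≡ 1 ✗]
The check at q = 2 fails, so 179 generates a proper subgroup.

No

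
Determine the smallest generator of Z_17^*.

3

φ(17) = 17 − 1 = 16 = 2^4.
Test candidates g = 2, 3, … against the prime factors q ∈ {2} of φ(17): g is a generator iff g^(16/q) ≢ 1 for every such q.
g = 2: 2^8 ≡ 1 — hits 1, so not a primitive root.
g = 3: 3^8 ≡ 16 — none is 1, so 3 is a primitive root.
So 3 is the smallest generator of (Z/17Z)^×.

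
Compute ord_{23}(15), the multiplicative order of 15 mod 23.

22

The order of 15 must divide φ(23) = 23 − 1 = 22 = 2 · 11.
Divisors of 22: 1, 2, 11, 22.
Evaluate successive powers at the divisors of 22:
15^1 ≡ 15
15^2 ≡ 18
15^11 ≡ 22
15^22 ≡ 1
Hence ord(15) = 22.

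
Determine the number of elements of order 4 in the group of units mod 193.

2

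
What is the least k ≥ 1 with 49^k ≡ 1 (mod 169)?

78

Since 49 ∈ (Z/169Z)^×, its order divides φ(169) = φ(13^2) = 13·(13−1) = 156 = 2^2 · 3 · 13.
Divisors of 156: 1, 2, 3, 4, 6, 12, 13, 26, 39, 52, 78, 156.
Evaluate successive powers at the divisors of 156:
49^1 ≡ 49
49^2 ≡ 35
49^3 ≡ 25
49^4 ≡ 42
49^6 ≡ 118
49^12 ≡ 66
49^13 ≡ 23
49^26 ≡ 22
49^39 ≡ 168
49^52 ≡ 146
49^78 ≡ 1
Therefore the multiplicative order of 49 modulo 169 is 78.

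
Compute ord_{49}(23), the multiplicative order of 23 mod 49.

The order of 23 must divide φ(49) = φ(7^2) = 7·(7−1) = 42 = 2 · 3 · 7.
Divisors of 42: 1, 2, 3, 6, 7, 14, 21, 42.
Test each divisor d:
23^1 ≡ 23 (mod 49)
23^2 ≡ 39 (mod 49)
23^3 ≡ 15 (mod 49)
23^6 ≡ 29 (mod 49)
23^7 ≡ 30 (mod 49)
23^14 ≡ 18 (mod 49)
23^21 ≡ 1 (mod 49) ✓
Therefore the multiplicative order of 23 modulo 49 is 21.

21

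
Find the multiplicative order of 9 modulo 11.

5

The order of 9 must divide φ(11) = 11 − 1 = 10 = 2 · 5.
Divisors of 10: 1, 2, 5, 10.
Compute 9^d (mod 11) for the divisors d until we hit 1:
9^1 ≡ 9 (mod 11)
9^2 ≡ 4 (mod 11)
9^5 ≡ 1 (mod 11) ✓
Hence ord(9) = 5.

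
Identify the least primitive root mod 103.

φ(103) = 103 − 1 = 102 = 2 · 3 · 17.
g is a primitive root iff g^(102/q) ≢ 1 (mod 103) for each prime q ∈ {2, 3, 17}.
g = 2: 2^51 ≡ 1 — hits 1, so not a primitive root.
g = 3: 3^51 ≡ 102; 3^34 ≡ 1 — hits 1, so not a primitive root.
g = 4: 4^51 ≡ 1 — hits 1, so not a primitive root.
g = 5: 5^51 ≡ 102; 5^34 ≡ 56; 5^6 ≡ 72 — none is 1, so 5 is a primitive root.
So 5 is the smallest generator of (Z/103Z)^×.

5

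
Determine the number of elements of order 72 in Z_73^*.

φ(73) = 73 − 1 = 72 = 2^3 · 3^2.
In a cyclic group of order 72, there are φ(d) elements of order d for each divisor d of 72, and zero for non-divisors.
72 = 2^3 · 3^2 divides 72, and φ(72) = 24.

24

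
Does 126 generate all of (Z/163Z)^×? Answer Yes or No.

No

φ(163) = 163 − 1 = 162 = 2 · 3^4.
Test 126^(162/q) mod 163 for each prime factor q of 162:
126^81 ≡ 1 (mod 163)  [q = 2: ≡ 1 ✗]
126^54 ≡ 1 (mod 163)  [q = 3: ≡ 1 ✗]
Since 126^81 ≡ 1, the order of 126 divides 81 < 162, so 126 is not a primitive root.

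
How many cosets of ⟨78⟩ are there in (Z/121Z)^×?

10

The order of 78 must divide φ(121) = φ(11^2) = 11·(11−1) = 110 = 2 · 5 · 11.
Divisors of 110: 1, 2, 5, 10, 11, 22, 55, 110.
Test each divisor d:
78^1 ≡ 78 (mod 121)
78^2 ≡ 34 (mod 121)
78^5 ≡ 23 (mod 121)
78^10 ≡ 45 (mod 121)
78^11 ≡ 1 (mod 121) ✓
The order of 78 is 11, so the subgroup it generates has 11 elements.
[(Z/121Z)^× : ⟨78⟩] = 110/11 = 10.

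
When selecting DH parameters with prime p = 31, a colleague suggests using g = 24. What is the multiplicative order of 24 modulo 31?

The order of 24 must divide φ(31) = 31 − 1 = 30 = 2 · 3 · 5.
Divisors of 30: 1, 2, 3, 5, 6, 10, 15, 30.
Test each divisor d:
24^1 ≡ 24
24^2 ≡ 18
24^3 ≡ 29
24^5 ≡ 26
24^6 ≡ 4
24^10 ≡ 25
24^15 ≡ 30
24^30 ≡ 1
Hence ord(24) = 30.

30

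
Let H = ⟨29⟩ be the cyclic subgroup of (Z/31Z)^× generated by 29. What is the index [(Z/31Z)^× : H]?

3

ord(29) | φ(31) = 31 − 1 = 30 = 2 · 3 · 5.
Divisors of 30: 1, 2, 3, 5, 6, 10, 15, 30.
Compute 29^d (mod 31) for the divisors d until we hit 1:
29^1 ≡ 29 (mod 31)
29^2 ≡ 4 (mod 31)
29^3 ≡ 23 (mod 31)
29^5 ≡ 30 (mod 31)
29^6 ≡ 2 (mod 31)
29^10 ≡ 1 (mod 31) ✓
So ord_31(29) = 10, hence |⟨29⟩| = 10.
The index is φ(31) / ord(29) = 30 / 10 = 3.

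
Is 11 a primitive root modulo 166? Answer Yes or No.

φ(166) = φ(2)·φ(83) = 1·82 = 82 = 2 · 41.
It suffices to check that the order of 11 is not a proper divisor of 82: compute 11^(82/q) for q ∈ {2, 41}.
11^41 ≡ 1 (mod 166)  [q = 2: ≡ 1 ✗]
11^2 ≡ 121 (mod 166)  [q = 41: ≢ 1 ✓]
Since 11^41 ≡ 1, the order of 11 divides 41 < 82, so 11 is not a primitive root.

No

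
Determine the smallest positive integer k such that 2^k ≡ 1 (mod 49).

21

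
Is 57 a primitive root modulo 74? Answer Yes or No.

φ(74) = φ(2)·φ(37) = 1·36 = 36 = 2^2 · 3^2.
It suffices to check that the order of 57 is not a proper divisor of 36: compute 57^(36/q) for q ∈ {2, 3}.
57^18 ≡ 73 (mod 74)  [q = 2: ≢ 1 ✓]
57^12 ≡ 63 (mod 74)  [q = 3: ≢ 1 ✓]
Every test exponent gives a nontrivial residue, hence 57 generates the full group.

Yes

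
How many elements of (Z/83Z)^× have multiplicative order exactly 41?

40

φ(83) = 83 − 1 = 82 = 2 · 41.
In a cyclic group of order 82, there are φ(d) elements of order d for each divisor d of 82, and zero for non-divisors.
41 | 82, and φ(41) = 41 − 1 = 40.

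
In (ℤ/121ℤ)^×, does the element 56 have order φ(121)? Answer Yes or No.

No

φ(121) = φ(11^2) = 11·(11−1) = 110 = 2 · 5 · 11.
It suffices to check that the order of 56 is not a proper divisor of 110: compute 56^(110/q) for q ∈ {2, 5, 11}.
56^55 ≡ 1 (mod 121)  [q = 2: ≡ 1 ✗]
56^22 ≡ 1 (mod 121)  [q = 5: ≡ 1 ✗]
56^10 ≡ 67 (mod 121)  [q = 11: ≢ 1 ✓]
56^55 ≡ 1 shows ord(56) | 55, strictly less than φ(121); not a primitive root.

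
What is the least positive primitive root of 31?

3

φ(31) = 31 − 1 = 30 = 2 · 3 · 5.
g is a primitive root iff g^(30/q) ≢ 1 (mod 31) for each prime q ∈ {2, 3, 5}.
g = 2: 2^15 ≡ 1 — hits 1, so not a primitive root.
g = 3: 3^15 ≡ 30; 3^10 ≡ 25; 3^6 ≡ 16 — none is 1, so 3 is a primitive root.
Hence the least primitive root of 31 is 3.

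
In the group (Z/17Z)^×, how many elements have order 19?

0

φ(17) = 17 − 1 = 16 = 2^4.
Since (Z/17Z)^× is cyclic of order 16, the number of elements of order d is φ(d) when d | 16 and 0 otherwise.
19 does not divide 16, so no element of (Z/17Z)^× has order 19.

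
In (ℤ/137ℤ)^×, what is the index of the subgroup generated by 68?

Since 68 ∈ (Z/137Z)^×, its order divides φ(137) = 137 − 1 = 136 = 2^3 · 17.
Divisors of 136: 1, 2, 4, 8, 17, 34, 68, 136.
Evaluate successive powers at the divisors of 136:
68^1 ≡ 68
68^2 ≡ 103
68^4 ≡ 60
68^8 ≡ 38
68^17 ≡ 100
68^34 ≡ 136
68^68 ≡ 1
So ord_137(68) = 68, hence |⟨68⟩| = 68.
[(Z/137Z)^× : ⟨68⟩] = 136/68 = 2.

2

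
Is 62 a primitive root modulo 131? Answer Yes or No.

φ(131) = 131 − 1 = 130 = 2 · 5 · 13.
Test 62^(130/q) mod 131 for each prime factor q of 130:
62^65 ≡ 1 (mod 131)  [q = 2: ≡ 1 ✗]
62^26 ≡ 1 (mod 131)  [q = 5: ≡ 1 ✗]
62^10 ≡ 84 (mod 131)  [q = 13: ≢ 1 ✓]
Since 62^65 ≡ 1, the order of 62 divides 65 < 130, so 62 is not a primitive root.

No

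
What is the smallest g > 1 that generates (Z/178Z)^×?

3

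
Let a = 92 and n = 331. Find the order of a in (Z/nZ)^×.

The order of 92 must divide φ(331) = 331 − 1 = 330 = 2 · 3 · 5 · 11.
Divisors of 330: 1, 2, 3, 5, 6, 10, 11, 15, 22, 30, 33, 55, 66, 110, 165, 330.
Compute 92^d (mod 331) for the divisors d until we hit 1:
92^1 ≡ 92
92^2 ≡ 189
92^3 ≡ 176
92^5 ≡ 164
92^6 ≡ 193
92^10 ≡ 85
92^11 ≡ 207
92^15 ≡ 38
92^22 ≡ 150
92^30 ≡ 120
92^33 ≡ 267
92^55 ≡ 330
92^66 ≡ 124
92^110 ≡ 1
The smallest such exponent is 110, so the order of 92 is 110.

110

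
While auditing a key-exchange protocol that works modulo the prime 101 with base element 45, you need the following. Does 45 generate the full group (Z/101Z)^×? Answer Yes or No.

No

φ(101) = 101 − 1 = 100 = 2^2 · 5^2.
An element g generates (Z/101Z)^× iff g^(100/q) ≢ 1 (mod 101) for each prime q ∈ {2, 5}.
45^50 ≡ 1 (mod 101)  [q = 2: ≡ 1 ✗]
45^20 ≡ 36 (mod 101)  [q = 5: ≢ 1 ✓]
45^50 ≡ 1 shows ord(45) | 50, strictly less than φ(101); not a primitive root.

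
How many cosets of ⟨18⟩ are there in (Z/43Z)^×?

1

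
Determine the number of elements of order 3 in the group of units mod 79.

φ(79) = 79 − 1 = 78 = 2 · 3 · 13.
(Z/79Z)^× is cyclic (|G| = 78); a cyclic group of order m has exactly φ(d) elements of each order d | m, and none otherwise.
3 | 78, and φ(3) = 3 − 1 = 2.

2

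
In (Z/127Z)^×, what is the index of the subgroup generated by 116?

1

ord(116) | φ(127) = 127 − 1 = 126 = 2 · 3^2 · 7.
Divisors of 126: 1, 2, 3, 6, 7, 9, 14, 18, 21, 42, 63, 126.
Check 116^d mod 127 for each divisor in increasing order:
116^1 ≡ 116
116^2 ≡ 121
116^3 ≡ 66
116^6 ≡ 38
116^7 ≡ 90
116^9 ≡ 95
116^14 ≡ 99
116^18 ≡ 8
116^21 ≡ 20
116^42 ≡ 19
116^63 ≡ 126
116^126 ≡ 1
So ord_127(116) = 126, hence |⟨116⟩| = 126.
[(Z/127Z)^× : ⟨116⟩] = 126/126 = 1.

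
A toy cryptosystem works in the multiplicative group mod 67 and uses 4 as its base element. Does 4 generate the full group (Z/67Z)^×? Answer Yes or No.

No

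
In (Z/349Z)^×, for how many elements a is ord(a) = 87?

56

φ(349) = 349 − 1 = 348 = 2^2 · 3 · 29.
In a cyclic group of order 348, there are φ(d) elements of order d for each divisor d of 348, and zero for non-divisors.
87 = 3 · 29 divides 348, and φ(87) = 56.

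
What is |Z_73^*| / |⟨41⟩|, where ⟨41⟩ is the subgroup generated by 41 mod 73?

Since 41 ∈ (Z/73Z)^×, its order divides φ(73) = 73 − 1 = 72 = 2^3 · 3^2.
Divisors of 72: 1, 2, 3, 4, 6, 8, 9, 12, 18, 24, 36, 72.
Test each divisor d:
41^1 ≡ 41 (mod 73)
41^2 ≡ 2 (mod 73)
41^3 ≡ 9 (mod 73)
41^4 ≡ 4 (mod 73)
41^6 ≡ 8 (mod 73)
41^8 ≡ 16 (mod 73)
41^9 ≡ 72 (mod 73)
41^12 ≡ 64 (mod 73)
41^18 ≡ 1 (mod 73) ✓
So ord_73(41) = 18, hence |⟨41⟩| = 18.
Index = |(Z/73Z)^×| / |⟨41⟩| = 72 / 18 = 4.

4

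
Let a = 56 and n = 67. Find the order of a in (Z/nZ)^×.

33

Since 56 ∈ (Z/67Z)^×, its order divides φ(67) = 67 − 1 = 66 = 2 · 3 · 11.
Divisors of 66: 1, 2, 3, 6, 11, 22, 33, 66.
Compute 56^d (mod 67) for the divisors d until we hit 1:
56^1 ≡ 56 (mod 67)
56^2 ≡ 54 (mod 67)
56^3 ≡ 9 (mod 67)
56^6 ≡ 14 (mod 67)
56^11 ≡ 37 (mod 67)
56^22 ≡ 29 (mod 67)
56^33 ≡ 1 (mod 67) ✓
Hence ord(56) = 33.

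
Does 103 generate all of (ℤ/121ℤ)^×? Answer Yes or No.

φ(121) = φ(11^2) = 11·(11−1) = 110 = 2 · 5 · 11.
An element g generates (Z/121Z)^× iff g^(110/q) ≢ 1 (mod 121) for each prime q ∈ {2, 5, 11}.
103^55 ≡ 1 (mod 121)  [q = 2: ≡ 1 ✗]
103^22 ≡ 27 (mod 121)  [q = 5: ≢ 1 ✓]
103^10 ≡ 56 (mod 121)  [q = 11: ≢ 1 ✓]
103^55 ≡ 1 shows ord(103) | 55, strictly less than φ(121); not a primitive root.

No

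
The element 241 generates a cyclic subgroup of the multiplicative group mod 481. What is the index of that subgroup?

ord(241) | φ(481) = φ(13·37) = (13−1)·(37−1) = 12·36 = 432 = 2^4 · 3^3.
Divisors of 432: 1, 2, 3, 4, 6, 8, 9, 12, 16, 18, 24, 27, 36, 48, 54, 72, 108, 144, 216, 432.
Check 241^d mod 481 for each divisor in increasing order:
241^1 ≡ 241 (mod 481)
241^2 ≡ 361 (mod 481)
241^3 ≡ 421 (mod 481)
241^4 ≡ 451 (mod 481)
241^6 ≡ 233 (mod 481)
241^8 ≡ 419 (mod 481)
241^9 ≡ 450 (mod 481)
241^12 ≡ 417 (mod 481)
241^16 ≡ 477 (mod 481)
241^18 ≡ 480 (mod 481)
241^24 ≡ 248 (mod 481)
241^27 ≡ 31 (mod 481)
241^36 ≡ 1 (mod 481) ✓
So ord_481(241) = 36, hence |⟨241⟩| = 36.
Index = |(Z/481Z)^×| / |⟨241⟩| = 432 / 36 = 12.

12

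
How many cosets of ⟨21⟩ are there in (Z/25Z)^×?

4

Since 21 ∈ (Z/25Z)^×, its order divides φ(25) = φ(5^2) = 5·(5−1) = 20 = 2^2 · 5.
Divisors of 20: 1, 2, 4, 5, 10, 20.
Check 21^d mod 25 for each divisor in increasing order:
21^1 ≡ 21 (mod 25)
21^2 ≡ 16 (mod 25)
21^4 ≡ 6 (mod 25)
21^5 ≡ 1 (mod 25) ✓
So ord_25(21) = 5, hence |⟨21⟩| = 5.
Index = |(Z/25Z)^×| / |⟨21⟩| = 20 / 5 = 4.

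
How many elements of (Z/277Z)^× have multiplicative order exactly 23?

22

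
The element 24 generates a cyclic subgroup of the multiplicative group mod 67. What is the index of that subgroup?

The order of 24 must divide φ(67) = 67 − 1 = 66 = 2 · 3 · 11.
Divisors of 66: 1, 2, 3, 6, 11, 22, 33, 66.
Evaluate successive powers at the divisors of 66:
24^1 ≡ 24 (mod 67)
24^2 ≡ 40 (mod 67)
24^3 ≡ 22 (mod 67)
24^6 ≡ 15 (mod 67)
24^11 ≡ 1 (mod 67) ✓
So ord_67(24) = 11, hence |⟨24⟩| = 11.
The index is φ(67) / ord(24) = 66 / 11 = 6.

6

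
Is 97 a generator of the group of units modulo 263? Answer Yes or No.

Yes

φ(263) = 263 − 1 = 262 = 2 · 131.
Test 97^(262/q) mod 263 for each prime factor q of 262:
97^131 ≡ 262 (mod 263)  [q = 2: ≢ 1 ✓]
97^2 ≡ 204 (mod 263)  [q = 131: ≢ 1 ✓]
None equal 1, so ord_263(97) = 262: 97 is a primitive root.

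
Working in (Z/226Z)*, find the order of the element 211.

4

ord(211) | φ(226) = φ(2)·φ(113) = 1·112 = 112 = 2^4 · 7.
Divisors of 112: 1, 2, 4, 7, 8, 14, 16, 28, 56, 112.
Test each divisor d:
211^1 ≡ 211
211^2 ≡ 225
211^4 ≡ 1
Therefore the multiplicative order of 211 modulo 226 is 4.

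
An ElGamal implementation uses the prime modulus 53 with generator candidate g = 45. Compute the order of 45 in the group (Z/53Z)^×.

ord(45) | φ(53) = 53 − 1 = 52 = 2^2 · 13.
Divisors of 52: 1, 2, 4, 13, 26, 52.
Evaluate successive powers at the divisors of 52:
45^1 ≡ 45
45^2 ≡ 11
45^4 ≡ 15
45^13 ≡ 30
45^26 ≡ 52
45^52 ≡ 1
The smallest such exponent is 52, so the order of 45 is 52.

52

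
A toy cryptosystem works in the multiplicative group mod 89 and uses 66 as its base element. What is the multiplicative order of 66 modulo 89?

88

Since 66 ∈ (Z/89Z)^×, its order divides φ(89) = 89 − 1 = 88 = 2^3 · 11.
Divisors of 88: 1, 2, 4, 8, 11, 22, 44, 88.
Test each divisor d:
66^1 ≡ 66 (mod 89)
66^2 ≡ 84 (mod 89)
66^4 ≡ 25 (mod 89)
66^8 ≡ 2 (mod 89)
66^11 ≡ 52 (mod 89)
66^22 ≡ 34 (mod 89)
66^44 ≡ 88 (mod 89)
66^88 ≡ 1 (mod 89) ✓
So ord_89(66) = 88.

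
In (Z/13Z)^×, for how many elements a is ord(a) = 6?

φ(13) = 13 − 1 = 12 = 2^2 · 3.
(Z/13Z)^× is cyclic (|G| = 12); a cyclic group of order m has exactly φ(d) elements of each order d | m, and none otherwise.
6 = 2 · 3 divides 12, and φ(6) = 2.

2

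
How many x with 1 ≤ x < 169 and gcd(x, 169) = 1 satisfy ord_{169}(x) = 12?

4

φ(169) = φ(13^2) = 13·(13−1) = 156 = 2^2 · 3 · 13.
(Z/169Z)^× is cyclic (|G| = 156); a cyclic group of order m has exactly φ(d) elements of each order d | m, and none otherwise.
12 = 2^2 · 3 divides 156, and φ(12) = 4.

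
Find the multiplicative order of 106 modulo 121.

The order of 106 must divide φ(121) = φ(11^2) = 11·(11−1) = 110 = 2 · 5 · 11.
Divisors of 110: 1, 2, 5, 10, 11, 22, 55, 110.
Evaluate successive powers at the divisors of 110:
106^1 ≡ 106
106^2 ≡ 104
106^5 ≡ 21
106^10 ≡ 78
106^11 ≡ 40
106^22 ≡ 27
106^55 ≡ 120
106^110 ≡ 1
Therefore the multiplicative order of 106 modulo 121 is 110.

110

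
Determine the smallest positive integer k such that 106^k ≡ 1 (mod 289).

68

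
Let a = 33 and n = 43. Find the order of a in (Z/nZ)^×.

42

ord(33) | φ(43) = 43 − 1 = 42 = 2 · 3 · 7.
Divisors of 42: 1, 2, 3, 6, 7, 14, 21, 42.
Test each divisor d:
33^1 ≡ 33 (mod 43)
33^2 ≡ 14 (mod 43)
33^3 ≡ 32 (mod 43)
33^6 ≡ 35 (mod 43)
33^7 ≡ 37 (mod 43)
33^14 ≡ 36 (mod 43)
33^21 ≡ 42 (mod 43)
33^42 ≡ 1 (mod 43) ✓
Therefore the multiplicative order of 33 modulo 43 is 42.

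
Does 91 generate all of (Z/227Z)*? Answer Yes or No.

φ(227) = 227 − 1 = 226 = 2 · 113.
91 is a primitive root mod 227 iff 91^(φ(227)/q) ≢ 1 for every prime q | φ(227), i.e. q ∈ {2, 113}.
91^113 ≡ 226 (mod 227)  [q = 2: ≢ 1 ✓]
91^2 ≡ 109 (mod 227)  [q = 113: ≢ 1 ✓]
All checks pass, so 91 has order 226 and is a primitive root modulo 227.

Yes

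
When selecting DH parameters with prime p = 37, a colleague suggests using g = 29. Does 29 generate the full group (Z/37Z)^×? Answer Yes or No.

No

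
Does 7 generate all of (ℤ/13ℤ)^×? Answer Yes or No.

Yes

φ(13) = 13 − 1 = 12 = 2^2 · 3.
7 is a primitive root mod 13 iff 7^(φ(13)/q) ≢ 1 for every prime q | φ(13), i.e. q ∈ {2, 3}.
7^6 ≡ 12 (mod 13)  [q = 2: ≢ 1 ✓]
7^4 ≡ 9 (mod 13)  [q = 3: ≢ 1 ✓]
Every test exponent gives a nontrivial residue, hence 7 generates the full group.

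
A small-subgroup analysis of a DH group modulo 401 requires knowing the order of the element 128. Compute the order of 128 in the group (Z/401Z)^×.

The order of 128 must divide φ(401) = 401 − 1 = 400 = 2^4 · 5^2.
Divisors of 400: 1, 2, 4, 5, 8, 10, 16, 20, 25, 40, 50, 80, 100, 200, 400.
Test each divisor d:
128^1 ≡ 128 (mod 401)
128^2 ≡ 344 (mod 401)
128^4 ≡ 41 (mod 401)
128^5 ≡ 35 (mod 401)
128^8 ≡ 77 (mod 401)
128^10 ≡ 22 (mod 401)
128^16 ≡ 315 (mod 401)
128^20 ≡ 83 (mod 401)
128^25 ≡ 98 (mod 401)
128^40 ≡ 72 (mod 401)
128^50 ≡ 381 (mod 401)
128^80 ≡ 372 (mod 401)
128^100 ≡ 400 (mod 401)
128^200 ≡ 1 (mod 401) ✓
The smallest such exponent is 200, so the order of 128 is 200.

200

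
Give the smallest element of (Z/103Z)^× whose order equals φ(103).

φ(103) = 103 − 1 = 102 = 2 · 3 · 17.
g is a primitive root iff g^(102/q) ≢ 1 (mod 103) for each prime q ∈ {2, 3, 17}.
g = 2: 2^51 ≡ 1 — hits 1, so not a primitive root.
g = 3: 3^51 ≡ 102; 3^34 ≡ 1 — hits 1, so not a primitive root.
g = 4: 4^51 ≡ 1 — hits 1, so not a primitive root.
g = 5: 5^51 ≡ 102; 5^34 ≡ 56; 5^6 ≡ 72 — none is 1, so 5 is a primitive root.
So 5 is the smallest generator of (Z/103Z)^×.

5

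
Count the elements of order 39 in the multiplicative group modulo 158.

φ(158) = φ(2)·φ(79) = 1·78 = 78 = 2 · 3 · 13.
(Z/158Z)^× is cyclic (|G| = 78); a cyclic group of order m has exactly φ(d) elements of each order d | m, and none otherwise.
39 = 3 · 13 divides 78, and φ(39) = 24.

24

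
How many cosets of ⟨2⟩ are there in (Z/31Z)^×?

6

The order of 2 must divide φ(31) = 31 − 1 = 30 = 2 · 3 · 5.
Divisors of 30: 1, 2, 3, 5, 6, 10, 15, 30.
Evaluate successive powers at the divisors of 30:
2^1 ≡ 2 (mod 31)
2^2 ≡ 4 (mod 31)
2^3 ≡ 8 (mod 31)
2^5 ≡ 1 (mod 31) ✓
So ord_31(2) = 5, hence |⟨2⟩| = 5.
[(Z/31Z)^× : ⟨2⟩] = 30/5 = 6.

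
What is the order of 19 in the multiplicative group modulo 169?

12

The order of 19 must divide φ(169) = φ(13^2) = 13·(13−1) = 156 = 2^2 · 3 · 13.
Divisors of 156: 1, 2, 3, 4, 6, 12, 13, 26, 39, 52, 78, 156.
Compute 19^d (mod 169) for the divisors d until we hit 1:
19^1 ≡ 19 (mod 169)
19^2 ≡ 23 (mod 169)
19^3 ≡ 99 (mod 169)
19^4 ≡ 22 (mod 169)
19^6 ≡ 168 (mod 169)
19^12 ≡ 1 (mod 169) ✓
The smallest such exponent is 12, so the order of 19 is 12.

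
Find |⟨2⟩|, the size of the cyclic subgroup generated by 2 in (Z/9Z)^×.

6

The order of 2 must divide φ(9) = φ(3^2) = 3·(3−1) = 6 = 2 · 3.
Divisors of 6: 1, 2, 3, 6.
Evaluate successive powers at the divisors of 6:
2^1 ≡ 2
2^2 ≡ 4
2^3 ≡ 8
2^6 ≡ 1
So ord_9(2) = 6.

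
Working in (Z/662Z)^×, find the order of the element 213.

ord(213) | φ(662) = φ(2)·φ(331) = 1·330 = 330 = 2 · 3 · 5 · 11.
Divisors of 330: 1, 2, 3, 5, 6, 10, 11, 15, 22, 30, 33, 55, 66, 110, 165, 330.
Compute 213^d (mod 662) for the divisors d until we hit 1:
213^1 ≡ 213
213^2 ≡ 353
213^3 ≡ 383
213^5 ≡ 151
213^6 ≡ 387
213^10 ≡ 293
213^11 ≡ 181
213^15 ≡ 551
213^22 ≡ 323
213^30 ≡ 405
213^33 ≡ 207
213^55 ≡ 661
213^66 ≡ 481
213^110 ≡ 1
Hence ord(213) = 110.

110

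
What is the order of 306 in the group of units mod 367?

366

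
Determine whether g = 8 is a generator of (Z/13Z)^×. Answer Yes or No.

φ(13) = 13 − 1 = 12 = 2^2 · 3.
It suffices to check that the order of 8 is not a proper divisor of 12: compute 8^(12/q) for q ∈ {2, 3}.
8^6 ≡ 12 (mod 13)  [q = 2: ≢ 1 ✓]
8^4 ≡ 1 (mod 13)  [q = 3: ≡ 1 ✗]
The check at q = 3 fails, so 8 generates a proper subgroup.

No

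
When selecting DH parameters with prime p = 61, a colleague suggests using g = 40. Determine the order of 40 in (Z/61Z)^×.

12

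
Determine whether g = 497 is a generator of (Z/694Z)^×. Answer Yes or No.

Yes

φ(694) = φ(2)·φ(347) = 1·346 = 346 = 2 · 173.
497 is a primitive root mod 694 iff 497^(φ(694)/q) ≢ 1 for every prime q | φ(694), i.e. q ∈ {2, 173}.
497^173 ≡ 693 (mod 694)  [q = 2: ≢ 1 ✓]
497^2 ≡ 639 (mod 694)  [q = 173: ≢ 1 ✓]
Every test exponent gives a nontrivial residue, hence 497 generates the full group.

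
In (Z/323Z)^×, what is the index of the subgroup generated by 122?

6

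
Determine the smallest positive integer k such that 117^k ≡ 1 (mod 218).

12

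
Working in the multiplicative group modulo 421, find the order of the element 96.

420

By Lagrange's theorem, ord_421(96) divides φ(421) = 421 − 1 = 420 = 2^2 · 3 · 5 · 7.
Divisors of 420: 1, 2, 3, 4, 5, 6, 7, 10, 12, 14, 15, 20, 21, 28, 30, 35, 42, 60, 70, 84, 105, 140, 210, 420.
Compute 96^d (mod 421) for the divisors d until we hit 1:
96^1 ≡ 96 (mod 421)
96^2 ≡ 375 (mod 421)
96^3 ≡ 215 (mod 421)
96^4 ≡ 11 (mod 421)
96^5 ≡ 214 (mod 421)
96^6 ≡ 336 (mod 421)
96^7 ≡ 260 (mod 421)
96^10 ≡ 328 (mod 421)
96^12 ≡ 68 (mod 421)
96^14 ≡ 240 (mod 421)
96^15 ≡ 306 (mod 421)
96^20 ≡ 229 (mod 421)
96^21 ≡ 92 (mod 421)
96^28 ≡ 344 (mod 421)
96^30 ≡ 174 (mod 421)
96^35 ≡ 188 (mod 421)
96^42 ≡ 44 (mod 421)
96^60 ≡ 385 (mod 421)
96^70 ≡ 401 (mod 421)
96^84 ≡ 252 (mod 421)
96^105 ≡ 29 (mod 421)
96^140 ≡ 400 (mod 421)
96^210 ≡ 420 (mod 421)
96^420 ≡ 1 (mod 421) ✓
So ord_421(96) = 420.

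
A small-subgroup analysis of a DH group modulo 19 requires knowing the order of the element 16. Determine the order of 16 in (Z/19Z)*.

9

ord(16) | φ(19) = 19 − 1 = 18 = 2 · 3^2.
Divisors of 18: 1, 2, 3, 6, 9, 18.
Test each divisor d:
16^1 ≡ 16
16^2 ≡ 9
16^3 ≡ 11
16^6 ≡ 7
16^9 ≡ 1
Therefore the multiplicative order of 16 modulo 19 is 9.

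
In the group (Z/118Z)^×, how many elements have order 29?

28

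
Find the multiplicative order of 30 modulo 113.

ord(30) | φ(113) = 113 − 1 = 112 = 2^4 · 7.
Divisors of 112: 1, 2, 4, 7, 8, 14, 16, 28, 56, 112.
Check 30^d mod 113 for each divisor in increasing order:
30^1 ≡ 30
30^2 ≡ 109
30^4 ≡ 16
30^7 ≡ 1
The smallest such exponent is 7, so the order of 30 is 7.

7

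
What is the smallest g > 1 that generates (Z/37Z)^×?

2

φ(37) = 37 − 1 = 36 = 2^2 · 3^2.
Test candidates g = 2, 3, … against the prime factors q ∈ {2, 3} of φ(37): g is a generator iff g^(36/q) ≢ 1 for every such q.
g = 2: 2^18 ≡ 36; 2^12 ≡ 26 — none is 1, so 2 is a primitive root.
Hence the least primitive root of 37 is 2.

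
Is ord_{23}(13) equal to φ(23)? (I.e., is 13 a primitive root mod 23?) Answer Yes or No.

φ(23) = 23 − 1 = 22 = 2 · 11.
Test 13^(22/q) mod 23 for each prime factor q of 22:
13^11 ≡ 1 (mod 23)  [q = 2: ≡ 1 ✗]
13^2 ≡ 8 (mod 23)  [q = 11: ≢ 1 ✓]
The check at q = 2 fails, so 13 generates a proper subgroup.

No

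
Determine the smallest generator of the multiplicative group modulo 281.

φ(281) = 281 − 1 = 280 = 2^3 · 5 · 7.
g is a primitive root iff g^(280/q) ≢ 1 (mod 281) for each prime q ∈ {2, 5, 7}.
g = 2: 2^140 ≡ 1 — hits 1, so not a primitive root.
g = 3: 3^140 ≡ 280; 3^56 ≡ 86; 3^40 ≡ 249 — none is 1, so 3 is a primitive root.
The smallest primitive root modulo 281 is 3.

3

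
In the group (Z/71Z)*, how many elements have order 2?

1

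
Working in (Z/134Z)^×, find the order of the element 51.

ord(51) | φ(134) = φ(2)·φ(67) = 1·66 = 66 = 2 · 3 · 11.
Divisors of 66: 1, 2, 3, 6, 11, 22, 33, 66.
Compute 51^d (mod 134) for the divisors d until we hit 1:
51^1 ≡ 51 (mod 134)
51^2 ≡ 55 (mod 134)
51^3 ≡ 125 (mod 134)
51^6 ≡ 81 (mod 134)
51^11 ≡ 105 (mod 134)
51^22 ≡ 37 (mod 134)
51^33 ≡ 133 (mod 134)
51^66 ≡ 1 (mod 134) ✓
So ord_134(51) = 66.

66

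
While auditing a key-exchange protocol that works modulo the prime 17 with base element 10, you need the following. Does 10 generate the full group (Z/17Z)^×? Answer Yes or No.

φ(17) = 17 − 1 = 16 = 2^4.
10 is a primitive root mod 17 iff 10^(φ(17)/q) ≢ 1 for every prime q | φ(17), i.e. q ∈ {2}.
10^8 ≡ 16 (mod 17)  [q = 2: ≢ 1 ✓]
None equal 1, so ord_17(10) = 16: 10 is a primitive root.

Yes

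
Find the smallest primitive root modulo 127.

3

φ(127) = 127 − 1 = 126 = 2 · 3^2 · 7.
g is a primitive root iff g^(126/q) ≢ 1 (mod 127) for each prime q ∈ {2, 3, 7}.
g = 2: 2^63 ≡ 1 — hits 1, so not a primitive root.
g = 3: 3^63 ≡ 126; 3^42 ≡ 107; 3^18 ≡ 4 — none is 1, so 3 is a primitive root.
The smallest primitive root modulo 127 is 3.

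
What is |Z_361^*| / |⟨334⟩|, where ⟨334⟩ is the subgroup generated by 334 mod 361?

Since 334 ∈ (Z/361Z)^×, its order divides φ(361) = φ(19^2) = 19·(19−1) = 342 = 2 · 3^2 · 19.
Divisors of 342: 1, 2, 3, 6, 9, 18, 19, 38, 57, 114, 171, 342.
Test each divisor d:
334^1 ≡ 334
334^2 ≡ 7
334^3 ≡ 172
334^6 ≡ 343
334^9 ≡ 153
334^18 ≡ 305
334^19 ≡ 68
334^38 ≡ 292
334^57 ≡ 1
Thus |⟨334⟩| = ord(334) = 57.
[(Z/361Z)^× : ⟨334⟩] = 342/57 = 6.

6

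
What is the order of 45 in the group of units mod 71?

7

ord(45) | φ(71) = 71 − 1 = 70 = 2 · 5 · 7.
Divisors of 70: 1, 2, 5, 7, 10, 14, 35, 70.
Test each divisor d:
45^1 ≡ 45 (mod 71)
45^2 ≡ 37 (mod 71)
45^5 ≡ 48 (mod 71)
45^7 ≡ 1 (mod 71) ✓
The smallest such exponent is 7, so the order of 45 is 7.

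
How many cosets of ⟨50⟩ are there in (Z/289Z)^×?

8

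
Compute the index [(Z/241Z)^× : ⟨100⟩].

16

ord(100) | φ(241) = 241 − 1 = 240 = 2^4 · 3 · 5.
Divisors of 240: 1, 2, 3, 4, 5, 6, 8, 10, 12, 15, 16, 20, 24, 30, 40, 48, 60, 80, 120, 240.
Check 100^d mod 241 for each divisor in increasing order:
100^1 ≡ 100 (mod 241)
100^2 ≡ 119 (mod 241)
100^3 ≡ 91 (mod 241)
100^4 ≡ 183 (mod 241)
100^5 ≡ 225 (mod 241)
100^6 ≡ 87 (mod 241)
100^8 ≡ 231 (mod 241)
100^10 ≡ 15 (mod 241)
100^12 ≡ 98 (mod 241)
100^15 ≡ 1 (mod 241) ✓
So ord_241(100) = 15, hence |⟨100⟩| = 15.
Index = |(Z/241Z)^×| / |⟨100⟩| = 240 / 15 = 16.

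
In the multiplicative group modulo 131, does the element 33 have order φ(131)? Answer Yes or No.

No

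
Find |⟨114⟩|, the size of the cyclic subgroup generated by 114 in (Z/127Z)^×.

126

By Lagrange's theorem, ord_127(114) divides φ(127) = 127 − 1 = 126 = 2 · 3^2 · 7.
Divisors of 126: 1, 2, 3, 6, 7, 9, 14, 18, 21, 42, 63, 126.
Check 114^d mod 127 for each divisor in increasing order:
114^1 ≡ 114 (mod 127)
114^2 ≡ 42 (mod 127)
114^3 ≡ 89 (mod 127)
114^6 ≡ 47 (mod 127)
114^7 ≡ 24 (mod 127)
114^9 ≡ 119 (mod 127)
114^14 ≡ 68 (mod 127)
114^18 ≡ 64 (mod 127)
114^21 ≡ 108 (mod 127)
114^42 ≡ 107 (mod 127)
114^63 ≡ 126 (mod 127)
114^126 ≡ 1 (mod 127) ✓
Therefore the multiplicative order of 114 modulo 127 is 126.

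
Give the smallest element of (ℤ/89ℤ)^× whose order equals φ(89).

3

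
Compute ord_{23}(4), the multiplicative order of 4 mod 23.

Since 4 ∈ (Z/23Z)^×, its order divides φ(23) = 23 − 1 = 22 = 2 · 11.
Divisors of 22: 1, 2, 11, 22.
Check 4^d mod 23 for each divisor in increasing order:
4^1 ≡ 4 (mod 23)
4^2 ≡ 16 (mod 23)
4^11 ≡ 1 (mod 23) ✓
So ord_23(4) = 11.

11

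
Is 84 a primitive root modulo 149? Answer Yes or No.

Yes

φ(149) = 149 − 1 = 148 = 2^2 · 37.
An element g generates (Z/149Z)^× iff g^(148/q) ≢ 1 (mod 149) for each prime q ∈ {2, 37}.
84^74 ≡ 148 (mod 149)  [q = 2: ≢ 1 ✓]
84^4 ≡ 127 (mod 149)  [q = 37: ≢ 1 ✓]
None equal 1, so ord_149(84) = 148: 84 is a primitive root.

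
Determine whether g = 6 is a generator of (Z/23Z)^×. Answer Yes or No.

No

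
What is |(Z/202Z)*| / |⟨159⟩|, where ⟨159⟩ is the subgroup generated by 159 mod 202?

By Lagrange's theorem, ord_202(159) divides φ(202) = φ(2)·φ(101) = 1·100 = 100 = 2^2 · 5^2.
Divisors of 100: 1, 2, 4, 5, 10, 20, 25, 50, 100.
Compute 159^d (mod 202) for the divisors d until we hit 1:
159^1 ≡ 159 (mod 202)
159^2 ≡ 31 (mod 202)
159^4 ≡ 153 (mod 202)
159^5 ≡ 87 (mod 202)
159^10 ≡ 95 (mod 202)
159^20 ≡ 137 (mod 202)
159^25 ≡ 1 (mod 202) ✓
The order of 159 is 25, so the subgroup it generates has 25 elements.
[(Z/202Z)^× : ⟨159⟩] = 100/25 = 4.

4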